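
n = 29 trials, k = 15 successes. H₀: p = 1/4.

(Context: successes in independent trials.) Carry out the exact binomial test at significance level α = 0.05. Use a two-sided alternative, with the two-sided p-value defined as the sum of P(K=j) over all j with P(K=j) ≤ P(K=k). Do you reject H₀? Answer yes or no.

Exact binomial: n=29, k=15, p₀=1/4=0.2500
P(X=j) = C(n,j)·p₀^j·(1−p₀)^(n−j); p = Σ P(X=j) over j with P(X=j) ≤ P(X=15)
p-value (two-sided) = 0.00202
At α=0.05: p < α → reject H₀

reject H₀: yes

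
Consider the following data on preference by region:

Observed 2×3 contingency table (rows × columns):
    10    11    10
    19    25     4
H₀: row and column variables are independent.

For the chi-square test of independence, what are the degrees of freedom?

df = (r−1)(c−1) = (2−1)·(3−1) = 2

degrees of freedom = 2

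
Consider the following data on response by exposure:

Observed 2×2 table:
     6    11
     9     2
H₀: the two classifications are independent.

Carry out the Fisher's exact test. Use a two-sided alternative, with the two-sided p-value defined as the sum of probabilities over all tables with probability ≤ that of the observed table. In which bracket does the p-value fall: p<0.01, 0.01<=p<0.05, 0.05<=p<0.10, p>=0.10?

Margins: r₁=17, r₂=11, c₁=15, c₂=13, n=28
p_obs = C(17,6)·C(11,9)/C(28,15); sum pmf over tables with pmf ≤ p_obs
p-value (two-sided) = 0.02376
→ bracket: 0.01<=p<0.05

p-value bracket: 0.01<=p<0.05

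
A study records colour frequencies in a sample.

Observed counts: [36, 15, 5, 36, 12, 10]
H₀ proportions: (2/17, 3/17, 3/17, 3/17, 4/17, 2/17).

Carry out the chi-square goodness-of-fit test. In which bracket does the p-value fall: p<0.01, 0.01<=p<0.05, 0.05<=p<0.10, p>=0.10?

p-value bracket: p<0.01

n = 114; E_i = n·p_i = [13.41, 20.12, 20.12, 20.12, 26.82, 13.41]
χ² = (36−13.41)²/13.41 + (15−20.12)²/20.12 + (5−20.12)²/20.12 + (36−20.12)²/20.12 + (12−26.82)²/26.82 + (10−13.41)²/13.41 = 72.3041
df = 5
p-value (upper-tail) = 0.00000
→ bracket: p<0.01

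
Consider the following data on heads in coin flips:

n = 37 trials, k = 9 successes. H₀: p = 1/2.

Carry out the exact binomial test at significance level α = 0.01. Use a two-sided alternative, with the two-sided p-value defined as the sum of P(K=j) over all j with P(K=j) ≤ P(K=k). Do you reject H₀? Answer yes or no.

Exact binomial: n=37, k=9, p₀=1/2=0.5000
P(X=j) = C(n,j)·p₀^j·(1−p₀)^(n−j); p = Σ P(X=j) over j with P(X=j) ≤ P(X=9)
p-value (two-sided) = 0.00256
At α=0.01: p < α → reject H₀

reject H₀: yes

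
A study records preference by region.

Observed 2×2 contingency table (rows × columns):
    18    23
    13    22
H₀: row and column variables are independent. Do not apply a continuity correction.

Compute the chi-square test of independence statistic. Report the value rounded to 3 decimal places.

Row totals [41, 35], col totals [31, 45], n=76
χ² = (18−16.72)²/16.72 + (23−24.28)²/24.28 + (13−14.28)²/14.28 + (22−20.72)²/20.72 = 0.3572
df = 1

test statistic = 0.357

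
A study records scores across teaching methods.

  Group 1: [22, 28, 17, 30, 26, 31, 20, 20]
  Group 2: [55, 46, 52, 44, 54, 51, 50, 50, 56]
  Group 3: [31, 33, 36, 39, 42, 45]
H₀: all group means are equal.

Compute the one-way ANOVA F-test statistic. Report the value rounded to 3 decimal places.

test statistic = 65.422

Group means [24.25, 50.89, 37.67], grand mean 38.174
SSB = Σnᵢ(x̄ᵢ−x̄)² = 3007.582; SSW = ΣΣ(x−x̄ᵢ)² = 459.722
MSB = 3007.582/2 = 1503.7911; MSW = 459.722/20 = 22.9861
F = MSB/MSW = 65.4217
df = (2, 20)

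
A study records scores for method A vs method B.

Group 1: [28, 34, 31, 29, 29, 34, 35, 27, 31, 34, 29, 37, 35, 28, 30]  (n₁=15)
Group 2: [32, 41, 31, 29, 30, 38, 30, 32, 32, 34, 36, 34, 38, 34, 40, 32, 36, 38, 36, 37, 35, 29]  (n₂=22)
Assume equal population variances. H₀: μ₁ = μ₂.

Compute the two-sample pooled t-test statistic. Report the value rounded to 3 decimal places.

test statistic = -2.538

x̄₁=31.400, s₁=3.158, n₁=15
x̄₂=34.273, s₂=3.521, n₂=22
s_p² = [14·3.158² + 21·3.521²]/35 = 11.4275
SE = √(s_p²·(1/15+1/22)) = 1.1319
t = (31.400−34.273)/1.1319 = -2.5379
df = 35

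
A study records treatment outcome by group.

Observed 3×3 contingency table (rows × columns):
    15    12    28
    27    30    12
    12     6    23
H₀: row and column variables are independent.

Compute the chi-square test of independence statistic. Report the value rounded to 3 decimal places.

Row totals [55, 69, 41], col totals [54, 48, 63], n=165
χ² = (15−18.00)²/18.00 + (12−16.00)²/16.00 + (28−21.00)²/21.00 + (27−22.58)²/22.58 + (30−20.07)²/20.07 + (12−26.35)²/26.35 + (12−13.42)²/13.42 + (6−11.93)²/11.93 + (23−15.65)²/15.65 = 23.9608
df = 4

test statistic = 23.961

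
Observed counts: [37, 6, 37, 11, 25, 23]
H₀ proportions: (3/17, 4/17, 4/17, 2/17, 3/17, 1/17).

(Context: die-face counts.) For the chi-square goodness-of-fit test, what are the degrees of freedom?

df = k − 1 = 6 − 1 = 5

degrees of freedom = 5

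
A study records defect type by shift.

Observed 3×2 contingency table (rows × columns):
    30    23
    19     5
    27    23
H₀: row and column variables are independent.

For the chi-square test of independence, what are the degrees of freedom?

degrees of freedom = 2

df = (r−1)(c−1) = (3−1)·(2−1) = 2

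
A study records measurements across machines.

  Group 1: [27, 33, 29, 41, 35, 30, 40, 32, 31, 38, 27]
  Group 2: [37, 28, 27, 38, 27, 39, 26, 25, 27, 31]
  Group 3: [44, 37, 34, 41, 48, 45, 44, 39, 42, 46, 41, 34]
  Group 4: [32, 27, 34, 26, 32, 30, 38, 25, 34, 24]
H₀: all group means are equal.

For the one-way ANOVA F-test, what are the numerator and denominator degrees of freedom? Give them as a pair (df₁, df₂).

degrees of freedom = [3, 39]

k = 4 groups, N = 43 total
df = (k−1, N−k) = (4−1, 43−4) = (3, 39)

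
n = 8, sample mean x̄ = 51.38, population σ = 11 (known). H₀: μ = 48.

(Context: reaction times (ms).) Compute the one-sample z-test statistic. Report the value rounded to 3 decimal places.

SE = σ/√n = 11/√8 = 3.8891
z = (x̄−μ₀)/SE = (51.38−48)/3.8891 = 0.8691

test statistic = 0.869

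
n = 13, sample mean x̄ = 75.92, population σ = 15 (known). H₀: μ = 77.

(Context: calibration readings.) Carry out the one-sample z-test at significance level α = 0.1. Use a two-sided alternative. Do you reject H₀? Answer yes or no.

SE = σ/√n = 15/√13 = 4.1603
z = (x̄−μ₀)/SE = (75.92−77)/4.1603 = -0.2596
p-value (two-sided) = 0.79517
At α=0.1: p ≥ α → fail to reject H₀

reject H₀: no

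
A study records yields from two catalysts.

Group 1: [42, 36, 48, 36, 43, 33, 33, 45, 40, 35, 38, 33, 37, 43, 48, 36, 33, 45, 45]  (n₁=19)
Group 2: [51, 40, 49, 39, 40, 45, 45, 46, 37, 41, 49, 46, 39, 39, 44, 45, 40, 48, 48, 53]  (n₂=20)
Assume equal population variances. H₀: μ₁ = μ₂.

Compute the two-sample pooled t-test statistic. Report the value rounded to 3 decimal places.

x̄₁=39.421, s₁=5.274, n₁=19
x̄₂=44.200, s₂=4.607, n₂=20
s_p² = [18·5.274² + 19·4.607²]/37 = 24.4279
SE = √(s_p²·(1/19+1/20)) = 1.5834
t = (39.421−44.200)/1.5834 = -3.0182
df = 37

test statistic = -3.018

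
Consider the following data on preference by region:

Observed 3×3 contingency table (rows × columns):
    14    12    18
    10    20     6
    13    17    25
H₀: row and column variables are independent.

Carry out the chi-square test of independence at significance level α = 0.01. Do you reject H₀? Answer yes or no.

reject H₀: no

Row totals [44, 36, 55], col totals [37, 49, 49], n=135
χ² = (14−12.06)²/12.06 + (12−15.97)²/15.97 + (18−15.97)²/15.97 + (10−9.87)²/9.87 + (20−13.07)²/13.07 + (6−13.07)²/13.07 + (13−15.07)²/15.07 + (17−19.96)²/19.96 + (25−19.96)²/19.96 = 11.0559
df = 4
p-value (upper-tail) = 0.02594
At α=0.01: p ≥ α → fail to reject H₀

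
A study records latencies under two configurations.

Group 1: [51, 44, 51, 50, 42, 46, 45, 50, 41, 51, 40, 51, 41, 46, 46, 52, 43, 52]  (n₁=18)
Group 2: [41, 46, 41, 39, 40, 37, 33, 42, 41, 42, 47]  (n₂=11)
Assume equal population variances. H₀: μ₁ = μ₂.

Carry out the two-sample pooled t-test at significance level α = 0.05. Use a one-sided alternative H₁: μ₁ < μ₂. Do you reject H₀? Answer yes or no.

x̄₁=46.778, s₁=4.264, n₁=18
x̄₂=40.818, s₂=3.842, n₂=11
s_p² = [17·4.264² + 10·3.842²]/27 = 16.9166
SE = √(s_p²·(1/18+1/11)) = 1.5741
t = (46.778−40.818)/1.5741 = 3.7861
df = 27
p-value (one-sided, H₁ less) = 0.99961
At α=0.05: p ≥ α → fail to reject H₀

reject H₀: no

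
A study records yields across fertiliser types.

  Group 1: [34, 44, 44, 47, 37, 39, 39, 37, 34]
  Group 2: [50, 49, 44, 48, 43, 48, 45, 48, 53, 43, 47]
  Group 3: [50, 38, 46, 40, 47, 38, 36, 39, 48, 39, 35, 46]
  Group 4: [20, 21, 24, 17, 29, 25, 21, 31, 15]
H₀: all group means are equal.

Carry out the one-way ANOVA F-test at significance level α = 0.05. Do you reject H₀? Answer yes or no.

Group means [39.44, 47.09, 41.83, 22.56], grand mean 38.488
SSB = Σnᵢ(x̄ᵢ−x̄)² = 3241.224; SSW = ΣΣ(x−x̄ᵢ)² = 783.020
MSB = 3241.224/3 = 1080.4079; MSW = 783.020/37 = 21.1627
F = MSB/MSW = 51.0524
df = (3, 37)
p-value (upper-tail) = 0.00000
At α=0.05: p < α → reject H₀

reject H₀: yes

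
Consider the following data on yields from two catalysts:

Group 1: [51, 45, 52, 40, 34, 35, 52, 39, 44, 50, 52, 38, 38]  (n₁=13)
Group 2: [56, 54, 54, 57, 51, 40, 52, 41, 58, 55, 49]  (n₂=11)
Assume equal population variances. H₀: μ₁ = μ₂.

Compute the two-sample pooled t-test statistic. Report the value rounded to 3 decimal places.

test statistic = -2.878

x̄₁=43.846, s₁=6.902, n₁=13
x̄₂=51.545, s₂=6.056, n₂=11
s_p² = [12·6.902² + 10·6.056²]/22 = 42.6554
SE = √(s_p²·(1/13+1/11)) = 2.6756
t = (43.846−51.545)/2.6756 = -2.8776
df = 22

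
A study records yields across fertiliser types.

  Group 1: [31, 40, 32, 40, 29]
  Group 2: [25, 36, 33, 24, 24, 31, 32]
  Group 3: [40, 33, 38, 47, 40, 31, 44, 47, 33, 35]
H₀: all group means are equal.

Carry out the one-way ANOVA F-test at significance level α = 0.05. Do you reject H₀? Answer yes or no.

reject H₀: yes

Group means [34.40, 29.29, 38.80], grand mean 34.773
SSB = Σnᵢ(x̄ᵢ−x̄)² = 373.635; SSW = ΣΣ(x−x̄ᵢ)² = 560.229
MSB = 373.635/2 = 186.8175; MSW = 560.229/19 = 29.4857
F = MSB/MSW = 6.3359
df = (2, 19)
p-value (upper-tail) = 0.00779
At α=0.05: p < α → reject H₀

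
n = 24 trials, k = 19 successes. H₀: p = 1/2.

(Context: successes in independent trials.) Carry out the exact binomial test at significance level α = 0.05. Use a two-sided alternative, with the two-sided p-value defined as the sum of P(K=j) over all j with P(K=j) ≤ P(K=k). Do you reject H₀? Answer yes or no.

Exact binomial: n=24, k=19, p₀=1/2=0.5000
P(X=j) = C(n,j)·p₀^j·(1−p₀)^(n−j); p = Σ P(X=j) over j with P(X=j) ≤ P(X=19)
p-value (two-sided) = 0.00661
At α=0.05: p < α → reject H₀

reject H₀: yes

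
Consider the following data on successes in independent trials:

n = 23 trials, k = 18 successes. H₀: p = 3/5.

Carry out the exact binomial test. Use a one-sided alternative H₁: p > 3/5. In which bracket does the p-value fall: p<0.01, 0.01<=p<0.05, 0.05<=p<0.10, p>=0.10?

p-value bracket: 0.05<=p<0.10

Exact binomial: n=23, k=18, p₀=3/5=0.6000
P(X≥18) from Σ C(n,i)·p₀^i·(1−p₀)^(n−i)
p-value (one-sided, H₁ greater) = 0.05397
→ bracket: 0.05<=p<0.10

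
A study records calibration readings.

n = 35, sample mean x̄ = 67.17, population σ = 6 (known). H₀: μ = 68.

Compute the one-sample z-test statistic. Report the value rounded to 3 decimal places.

SE = σ/√n = 6/√35 = 1.0142
z = (x̄−μ₀)/SE = (67.17−68)/1.0142 = -0.8184

test statistic = -0.818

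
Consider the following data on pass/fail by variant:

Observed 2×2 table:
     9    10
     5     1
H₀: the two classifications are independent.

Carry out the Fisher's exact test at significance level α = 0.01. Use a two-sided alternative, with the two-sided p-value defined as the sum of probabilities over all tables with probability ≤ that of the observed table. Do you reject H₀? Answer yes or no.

reject H₀: no

Margins: r₁=19, r₂=6, c₁=14, c₂=11, n=25
p_obs = C(19,9)·C(6,5)/C(25,14); sum pmf over tables with pmf ≤ p_obs
p-value (two-sided) = 0.18043
At α=0.01: p ≥ α → fail to reject H₀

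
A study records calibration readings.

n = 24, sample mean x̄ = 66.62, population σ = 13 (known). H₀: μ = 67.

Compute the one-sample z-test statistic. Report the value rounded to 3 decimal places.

test statistic = -0.143

SE = σ/√n = 13/√24 = 2.6536
z = (x̄−μ₀)/SE = (66.62−67)/2.6536 = -0.1432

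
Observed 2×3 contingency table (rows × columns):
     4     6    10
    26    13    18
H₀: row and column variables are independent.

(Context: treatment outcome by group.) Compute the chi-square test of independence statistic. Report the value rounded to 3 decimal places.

test statistic = 4.185

Row totals [20, 57], col totals [30, 19, 28], n=77
χ² = (4−7.79)²/7.79 + (6−4.94)²/4.94 + (10−7.27)²/7.27 + (26−22.21)²/22.21 + (13−14.06)²/14.06 + (18−20.73)²/20.73 = 4.1851
df = 2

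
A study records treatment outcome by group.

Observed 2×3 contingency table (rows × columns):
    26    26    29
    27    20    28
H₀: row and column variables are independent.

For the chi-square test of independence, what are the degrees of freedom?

degrees of freedom = 2

df = (r−1)(c−1) = (2−1)·(3−1) = 2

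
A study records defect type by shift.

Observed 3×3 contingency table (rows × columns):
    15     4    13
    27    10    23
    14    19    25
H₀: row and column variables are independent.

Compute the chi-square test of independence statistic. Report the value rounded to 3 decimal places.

Row totals [32, 60, 58], col totals [56, 33, 61], n=150
χ² = (15−11.95)²/11.95 + (4−7.04)²/7.04 + (13−13.01)²/13.01 + (27−22.40)²/22.40 + (10−13.20)²/13.20 + (23−24.40)²/24.40 + (14−21.65)²/21.65 + (19−12.76)²/12.76 + (25−23.59)²/23.59 = 9.7351
df = 4

test statistic = 9.735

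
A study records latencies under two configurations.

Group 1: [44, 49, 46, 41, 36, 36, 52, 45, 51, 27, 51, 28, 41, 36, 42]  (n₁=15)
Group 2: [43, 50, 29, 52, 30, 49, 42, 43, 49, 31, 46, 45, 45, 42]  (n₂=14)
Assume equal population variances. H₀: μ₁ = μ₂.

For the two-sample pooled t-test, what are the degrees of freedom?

degrees of freedom = 27

df = n₁ + n₂ − 2 = 15 + 14 − 2 = 27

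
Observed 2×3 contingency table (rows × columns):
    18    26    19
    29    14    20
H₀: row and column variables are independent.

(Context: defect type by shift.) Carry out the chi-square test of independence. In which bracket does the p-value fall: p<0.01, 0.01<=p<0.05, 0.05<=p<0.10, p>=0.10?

p-value bracket: 0.01<=p<0.05

Row totals [63, 63], col totals [47, 40, 39], n=126
χ² = (18−23.50)²/23.50 + (26−20.00)²/20.00 + (19−19.50)²/19.50 + (29−23.50)²/23.50 + (14−20.00)²/20.00 + (20−19.50)²/19.50 = 6.2001
df = 2
p-value (upper-tail) = 0.04505
→ bracket: 0.01<=p<0.05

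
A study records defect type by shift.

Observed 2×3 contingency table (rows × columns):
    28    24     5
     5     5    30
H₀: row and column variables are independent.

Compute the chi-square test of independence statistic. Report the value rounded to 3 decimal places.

Row totals [57, 40], col totals [33, 29, 35], n=97
χ² = (28−19.39)²/19.39 + (24−17.04)²/17.04 + (5−20.57)²/20.57 + (5−13.61)²/13.61 + (5−11.96)²/11.96 + (30−14.43)²/14.43 = 44.7302
df = 2

test statistic = 44.730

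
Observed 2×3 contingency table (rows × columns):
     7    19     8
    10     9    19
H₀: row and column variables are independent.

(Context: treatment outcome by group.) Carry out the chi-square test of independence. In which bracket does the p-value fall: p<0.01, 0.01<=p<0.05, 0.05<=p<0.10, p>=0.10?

p-value bracket: 0.01<=p<0.05

Row totals [34, 38], col totals [17, 28, 27], n=72
χ² = (7−8.03)²/8.03 + (19−13.22)²/13.22 + (8−12.75)²/12.75 + (10−8.97)²/8.97 + (9−14.78)²/14.78 + (19−14.25)²/14.25 = 8.3860
df = 2
p-value (upper-tail) = 0.01510
→ bracket: 0.01<=p<0.05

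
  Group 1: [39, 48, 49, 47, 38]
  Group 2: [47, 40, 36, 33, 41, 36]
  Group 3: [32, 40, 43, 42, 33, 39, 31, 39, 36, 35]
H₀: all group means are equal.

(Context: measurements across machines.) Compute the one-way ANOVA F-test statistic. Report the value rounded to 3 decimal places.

Group means [44.20, 38.83, 37.00], grand mean 39.238
SSB = Σnᵢ(x̄ᵢ−x̄)² = 174.176; SSW = ΣΣ(x−x̄ᵢ)² = 393.633
MSB = 174.176/2 = 87.0881; MSW = 393.633/18 = 21.8685
F = MSB/MSW = 3.9824
df = (2, 18)

test statistic = 3.982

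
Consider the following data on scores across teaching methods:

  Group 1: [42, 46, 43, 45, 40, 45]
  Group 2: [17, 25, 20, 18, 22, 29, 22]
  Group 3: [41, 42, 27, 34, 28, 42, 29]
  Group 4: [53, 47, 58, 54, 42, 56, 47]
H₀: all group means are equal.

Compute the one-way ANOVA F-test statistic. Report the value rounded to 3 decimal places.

Group means [43.50, 21.86, 34.71, 51.00], grand mean 37.556
SSB = Σnᵢ(x̄ᵢ−x̄)² = 3258.881; SSW = ΣΣ(x−x̄ᵢ)² = 611.786
MSB = 3258.881/3 = 1086.2937; MSW = 611.786/23 = 26.5994
F = MSB/MSW = 40.8391
df = (3, 23)

test statistic = 40.839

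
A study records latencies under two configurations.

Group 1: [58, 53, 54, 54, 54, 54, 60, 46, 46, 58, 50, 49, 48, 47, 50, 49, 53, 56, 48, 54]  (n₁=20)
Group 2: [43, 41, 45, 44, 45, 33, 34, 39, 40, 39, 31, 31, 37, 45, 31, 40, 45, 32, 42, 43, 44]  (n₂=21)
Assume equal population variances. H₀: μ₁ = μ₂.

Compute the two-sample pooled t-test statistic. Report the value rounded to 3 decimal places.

x̄₁=52.050, s₁=4.161, n₁=20
x̄₂=39.238, s₂=5.224, n₂=21
s_p² = [19·4.161² + 20·5.224²]/39 = 22.4297
SE = √(s_p²·(1/20+1/21)) = 1.4797
t = (52.050−39.238)/1.4797 = 8.6583
df = 39

test statistic = 8.658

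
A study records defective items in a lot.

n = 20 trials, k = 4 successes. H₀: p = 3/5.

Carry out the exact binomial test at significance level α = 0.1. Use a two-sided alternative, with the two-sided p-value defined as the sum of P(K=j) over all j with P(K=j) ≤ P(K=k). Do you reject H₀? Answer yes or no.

reject H₀: yes

Exact binomial: n=20, k=4, p₀=3/5=0.6000
P(X=j) = C(n,j)·p₀^j·(1−p₀)^(n−j); p = Σ P(X=j) over j with P(X=j) ≤ P(X=4)
p-value (two-sided) = 0.00035
At α=0.1: p < α → reject H₀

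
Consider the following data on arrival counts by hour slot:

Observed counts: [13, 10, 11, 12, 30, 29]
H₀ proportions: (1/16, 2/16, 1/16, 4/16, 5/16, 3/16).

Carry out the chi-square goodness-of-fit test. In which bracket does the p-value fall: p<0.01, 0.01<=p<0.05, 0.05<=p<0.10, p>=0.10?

p-value bracket: p<0.01

n = 105; E_i = n·p_i = [6.56, 13.12, 6.56, 26.25, 32.81, 19.69]
χ² = (13−6.56)²/6.56 + (10−13.12)²/13.12 + (11−6.56)²/6.56 + (12−26.25)²/26.25 + (30−32.81)²/32.81 + (29−19.69)²/19.69 = 22.4413
df = 5
p-value (upper-tail) = 0.00043
→ bracket: p<0.01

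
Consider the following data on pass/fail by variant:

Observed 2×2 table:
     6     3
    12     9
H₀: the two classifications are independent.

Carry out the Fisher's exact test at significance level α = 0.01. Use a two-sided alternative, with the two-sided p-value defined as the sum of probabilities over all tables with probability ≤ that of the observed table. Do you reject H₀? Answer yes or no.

Margins: r₁=9, r₂=21, c₁=18, c₂=12, n=30
p_obs = C(9,6)·C(21,12)/C(30,18); sum pmf over tables with pmf ≤ p_obs
p-value (two-sided) = 0.70356
At α=0.01: p ≥ α → fail to reject H₀

reject H₀: no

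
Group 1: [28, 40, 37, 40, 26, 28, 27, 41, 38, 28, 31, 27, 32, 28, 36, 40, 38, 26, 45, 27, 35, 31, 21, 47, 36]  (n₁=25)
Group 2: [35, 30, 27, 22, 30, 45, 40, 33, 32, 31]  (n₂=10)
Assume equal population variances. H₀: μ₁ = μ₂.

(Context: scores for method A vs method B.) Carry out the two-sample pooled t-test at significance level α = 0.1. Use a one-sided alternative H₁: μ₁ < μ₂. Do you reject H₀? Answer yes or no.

x̄₁=33.320, s₁=6.756, n₁=25
x̄₂=32.500, s₂=6.451, n₂=10
s_p² = [24·6.756² + 9·6.451²]/33 = 44.5436
SE = √(s_p²·(1/25+1/10)) = 2.4972
t = (33.320−32.500)/2.4972 = 0.3284
df = 33
p-value (one-sided, H₁ less) = 0.62764
At α=0.1: p ≥ α → fail to reject H₀

reject H₀: no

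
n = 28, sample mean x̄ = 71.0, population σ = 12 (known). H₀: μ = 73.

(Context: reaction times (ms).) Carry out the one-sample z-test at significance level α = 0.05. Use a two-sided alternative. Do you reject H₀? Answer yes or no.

SE = σ/√n = 12/√28 = 2.2678
z = (x̄−μ₀)/SE = (71.0−73)/2.2678 = -0.8819
p-value (two-sided) = 0.37782
At α=0.05: p ≥ α → fail to reject H₀

reject H₀: no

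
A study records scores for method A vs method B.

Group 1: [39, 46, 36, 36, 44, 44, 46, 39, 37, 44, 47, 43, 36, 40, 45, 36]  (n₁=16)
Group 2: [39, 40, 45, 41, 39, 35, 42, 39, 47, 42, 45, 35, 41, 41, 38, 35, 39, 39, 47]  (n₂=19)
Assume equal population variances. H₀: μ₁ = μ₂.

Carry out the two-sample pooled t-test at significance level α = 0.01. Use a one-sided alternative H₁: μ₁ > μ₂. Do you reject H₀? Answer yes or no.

reject H₀: no

x̄₁=41.125, s₁=4.145, n₁=16
x̄₂=40.474, s₂=3.642, n₂=19
s_p² = [15·4.145² + 18·3.642²]/33 = 15.0451
SE = √(s_p²·(1/16+1/19)) = 1.3161
t = (41.125−40.474)/1.3161 = 0.4949
df = 33
p-value (one-sided, H₁ greater) = 0.31198
At α=0.01: p ≥ α → fail to reject H₀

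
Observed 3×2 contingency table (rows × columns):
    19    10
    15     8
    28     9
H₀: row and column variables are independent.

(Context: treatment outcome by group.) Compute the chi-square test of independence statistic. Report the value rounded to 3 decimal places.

Row totals [29, 23, 37], col totals [62, 27], n=89
χ² = (19−20.20)²/20.20 + (10−8.80)²/8.80 + (15−16.02)²/16.02 + (8−6.98)²/6.98 + (28−25.78)²/25.78 + (9−11.22)²/11.22 = 1.0839
df = 2

test statistic = 1.084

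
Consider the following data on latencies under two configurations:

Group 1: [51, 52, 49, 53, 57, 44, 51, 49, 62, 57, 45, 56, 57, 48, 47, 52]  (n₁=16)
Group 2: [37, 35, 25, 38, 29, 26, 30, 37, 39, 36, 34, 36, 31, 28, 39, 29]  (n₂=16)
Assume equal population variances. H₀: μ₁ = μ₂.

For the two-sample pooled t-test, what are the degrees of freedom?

df = n₁ + n₂ − 2 = 16 + 16 − 2 = 30

degrees of freedom = 30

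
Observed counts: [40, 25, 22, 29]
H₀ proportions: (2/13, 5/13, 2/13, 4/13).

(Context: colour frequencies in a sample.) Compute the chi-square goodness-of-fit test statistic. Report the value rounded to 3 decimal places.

test statistic = 38.347

n = 116; E_i = n·p_i = [17.85, 44.62, 17.85, 35.69]
χ² = (40−17.85)²/17.85 + (25−44.62)²/44.62 + (22−17.85)²/17.85 + (29−35.69)²/35.69 = 38.3470
df = 3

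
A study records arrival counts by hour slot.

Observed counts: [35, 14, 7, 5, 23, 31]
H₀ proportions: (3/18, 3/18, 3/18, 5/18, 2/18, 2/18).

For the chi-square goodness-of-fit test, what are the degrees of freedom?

df = k − 1 = 6 − 1 = 5

degrees of freedom = 5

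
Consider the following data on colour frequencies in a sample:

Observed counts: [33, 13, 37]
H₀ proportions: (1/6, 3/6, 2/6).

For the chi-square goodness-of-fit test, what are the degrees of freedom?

df = k − 1 = 3 − 1 = 2

degrees of freedom = 2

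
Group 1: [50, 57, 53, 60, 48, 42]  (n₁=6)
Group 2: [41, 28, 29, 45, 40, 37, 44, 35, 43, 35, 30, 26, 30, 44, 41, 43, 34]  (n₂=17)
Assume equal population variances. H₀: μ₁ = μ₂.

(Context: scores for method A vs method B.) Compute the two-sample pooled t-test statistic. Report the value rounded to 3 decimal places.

x̄₁=51.667, s₁=6.470, n₁=6
x̄₂=36.765, s₂=6.399, n₂=17
s_p² = [5·6.470² + 16·6.399²]/21 = 41.1615
SE = √(s_p²·(1/6+1/17)) = 3.0466
t = (51.667−36.765)/3.0466 = 4.8914
df = 21

test statistic = 4.891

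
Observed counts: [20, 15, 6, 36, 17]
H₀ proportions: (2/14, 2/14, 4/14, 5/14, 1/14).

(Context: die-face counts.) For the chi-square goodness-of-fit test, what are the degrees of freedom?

degrees of freedom = 4

df = k − 1 = 5 − 1 = 4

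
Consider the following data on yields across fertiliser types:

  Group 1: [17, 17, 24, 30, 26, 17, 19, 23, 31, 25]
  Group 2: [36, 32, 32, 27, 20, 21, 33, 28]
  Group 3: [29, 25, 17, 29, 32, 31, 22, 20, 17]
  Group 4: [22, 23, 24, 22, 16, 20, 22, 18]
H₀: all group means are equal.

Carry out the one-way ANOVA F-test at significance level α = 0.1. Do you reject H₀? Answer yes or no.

Group means [22.90, 28.62, 24.67, 20.88], grand mean 24.200
SSB = Σnᵢ(x̄ᵢ−x̄)² = 263.950; SSW = ΣΣ(x−x̄ᵢ)² = 811.650
MSB = 263.950/3 = 87.9833; MSW = 811.650/31 = 26.1823
F = MSB/MSW = 3.3604
df = (3, 31)
p-value (upper-tail) = 0.03115
At α=0.1: p < α → reject H₀

reject H₀: yes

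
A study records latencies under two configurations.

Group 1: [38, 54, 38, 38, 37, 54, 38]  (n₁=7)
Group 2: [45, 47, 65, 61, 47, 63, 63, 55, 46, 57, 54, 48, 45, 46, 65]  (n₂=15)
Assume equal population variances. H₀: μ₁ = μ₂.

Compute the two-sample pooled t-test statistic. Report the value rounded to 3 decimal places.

x̄₁=42.429, s₁=7.913, n₁=7
x̄₂=53.800, s₂=7.957, n₂=15
s_p² = [6·7.913² + 14·7.957²]/20 = 63.1057
SE = √(s_p²·(1/7+1/15)) = 3.6362
t = (42.429−53.800)/3.6362 = -3.1273
df = 20

test statistic = -3.127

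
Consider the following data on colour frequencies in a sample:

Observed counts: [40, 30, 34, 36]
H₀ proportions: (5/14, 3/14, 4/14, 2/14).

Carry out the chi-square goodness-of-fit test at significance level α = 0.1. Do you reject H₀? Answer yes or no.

n = 140; E_i = n·p_i = [50.00, 30.00, 40.00, 20.00]
χ² = (40−50.00)²/50.00 + (30−30.00)²/30.00 + (34−40.00)²/40.00 + (36−20.00)²/20.00 = 15.7000
df = 3
p-value (upper-tail) = 0.00131
At α=0.1: p < α → reject H₀

reject H₀: yes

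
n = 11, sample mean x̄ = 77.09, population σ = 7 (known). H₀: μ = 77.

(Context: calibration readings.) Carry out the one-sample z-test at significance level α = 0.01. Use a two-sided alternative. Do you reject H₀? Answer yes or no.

reject H₀: no

SE = σ/√n = 7/√11 = 2.1106
z = (x̄−μ₀)/SE = (77.09−77)/2.1106 = 0.0426
p-value (two-sided) = 0.96599
At α=0.01: p ≥ α → fail to reject H₀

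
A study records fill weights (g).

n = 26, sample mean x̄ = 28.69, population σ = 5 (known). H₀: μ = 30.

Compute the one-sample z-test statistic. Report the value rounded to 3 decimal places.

SE = σ/√n = 5/√26 = 0.9806
z = (x̄−μ₀)/SE = (28.69−30)/0.9806 = -1.3359

test statistic = -1.336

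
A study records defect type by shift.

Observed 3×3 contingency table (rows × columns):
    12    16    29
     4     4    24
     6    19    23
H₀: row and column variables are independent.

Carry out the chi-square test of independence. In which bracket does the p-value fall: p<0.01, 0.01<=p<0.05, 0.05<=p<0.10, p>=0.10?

p-value bracket: 0.05<=p<0.10

Row totals [57, 32, 48], col totals [22, 39, 76], n=137
χ² = (12−9.15)²/9.15 + (16−16.23)²/16.23 + (29−31.62)²/31.62 + (4−5.14)²/5.14 + (4−9.11)²/9.11 + (24−17.75)²/17.75 + (6−7.71)²/7.71 + (19−13.66)²/13.66 + (23−26.63)²/26.63 = 9.3794
df = 4
p-value (upper-tail) = 0.05229
→ bracket: 0.05<=p<0.10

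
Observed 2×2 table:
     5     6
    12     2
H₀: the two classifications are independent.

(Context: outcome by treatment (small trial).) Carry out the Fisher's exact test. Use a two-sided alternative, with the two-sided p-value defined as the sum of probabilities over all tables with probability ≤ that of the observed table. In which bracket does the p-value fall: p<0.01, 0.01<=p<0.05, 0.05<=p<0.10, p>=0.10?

Margins: r₁=11, r₂=14, c₁=17, c₂=8, n=25
p_obs = C(11,5)·C(14,12)/C(25,17); sum pmf over tables with pmf ≤ p_obs
p-value (two-sided) = 0.08098
→ bracket: 0.05<=p<0.10

p-value bracket: 0.05<=p<0.10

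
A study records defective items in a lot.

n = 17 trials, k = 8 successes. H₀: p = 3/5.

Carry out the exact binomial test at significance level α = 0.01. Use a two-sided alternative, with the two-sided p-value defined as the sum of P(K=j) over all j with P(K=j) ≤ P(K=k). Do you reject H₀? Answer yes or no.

reject H₀: no

Exact binomial: n=17, k=8, p₀=3/5=0.6000
P(X=j) = C(n,j)·p₀^j·(1−p₀)^(n−j); p = Σ P(X=j) over j with P(X=j) ≤ P(X=8)
p-value (two-sided) = 0.32494
At α=0.01: p ≥ α → fail to reject H₀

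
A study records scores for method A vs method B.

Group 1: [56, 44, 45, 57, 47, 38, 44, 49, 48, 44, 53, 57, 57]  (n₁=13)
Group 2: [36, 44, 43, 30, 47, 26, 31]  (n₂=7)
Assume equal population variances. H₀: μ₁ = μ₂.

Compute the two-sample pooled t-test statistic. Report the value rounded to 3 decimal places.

test statistic = 3.827

x̄₁=49.154, s₁=6.283, n₁=13
x̄₂=36.714, s₂=8.077, n₂=7
s_p² = [12·6.283² + 6·8.077²]/18 = 48.0623
SE = √(s_p²·(1/13+1/7)) = 3.2501
t = (49.154−36.714)/3.2501 = 3.8274
df = 18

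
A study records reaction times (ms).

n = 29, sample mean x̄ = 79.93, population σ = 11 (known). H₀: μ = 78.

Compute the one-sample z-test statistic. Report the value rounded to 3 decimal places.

test statistic = 0.945

SE = σ/√n = 11/√29 = 2.0426
z = (x̄−μ₀)/SE = (79.93−78)/2.0426 = 0.9449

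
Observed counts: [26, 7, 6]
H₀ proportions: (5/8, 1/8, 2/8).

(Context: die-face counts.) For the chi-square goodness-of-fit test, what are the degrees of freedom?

degrees of freedom = 2

df = k − 1 = 3 − 1 = 2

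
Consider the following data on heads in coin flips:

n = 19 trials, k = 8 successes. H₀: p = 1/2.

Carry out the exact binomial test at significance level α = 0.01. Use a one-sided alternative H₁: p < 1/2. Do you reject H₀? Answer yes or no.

reject H₀: no

Exact binomial: n=19, k=8, p₀=1/2=0.5000
P(X≤8) from Σ C(n,i)·p₀^i·(1−p₀)^(n−i)
p-value (one-sided, H₁ less) = 0.32380
At α=0.01: p ≥ α → fail to reject H₀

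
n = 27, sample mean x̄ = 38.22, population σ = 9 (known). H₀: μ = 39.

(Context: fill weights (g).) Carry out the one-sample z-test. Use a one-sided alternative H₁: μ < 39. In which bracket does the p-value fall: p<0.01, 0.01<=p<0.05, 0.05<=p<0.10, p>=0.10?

SE = σ/√n = 9/√27 = 1.7321
z = (x̄−μ₀)/SE = (38.22−39)/1.7321 = -0.4503
p-value (one-sided, H₁ less) = 0.32624
→ bracket: p>=0.10

p-value bracket: p>=0.10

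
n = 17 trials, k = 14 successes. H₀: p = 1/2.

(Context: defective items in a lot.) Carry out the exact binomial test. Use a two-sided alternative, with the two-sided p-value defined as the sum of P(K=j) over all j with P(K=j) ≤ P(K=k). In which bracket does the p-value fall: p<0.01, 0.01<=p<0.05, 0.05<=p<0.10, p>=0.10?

p-value bracket: 0.01<=p<0.05

Exact binomial: n=17, k=14, p₀=1/2=0.5000
P(X=j) = C(n,j)·p₀^j·(1−p₀)^(n−j); p = Σ P(X=j) over j with P(X=j) ≤ P(X=14)
p-value (two-sided) = 0.01273
→ bracket: 0.01<=p<0.05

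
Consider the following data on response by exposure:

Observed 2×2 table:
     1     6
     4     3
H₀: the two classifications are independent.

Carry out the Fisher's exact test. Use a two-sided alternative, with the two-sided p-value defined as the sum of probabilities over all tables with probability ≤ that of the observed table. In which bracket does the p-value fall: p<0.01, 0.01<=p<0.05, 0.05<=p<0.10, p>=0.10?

p-value bracket: p>=0.10

Margins: r₁=7, r₂=7, c₁=5, c₂=9, n=14
p_obs = C(7,1)·C(7,4)/C(14,5); sum pmf over tables with pmf ≤ p_obs
p-value (two-sided) = 0.26573
→ bracket: p>=0.10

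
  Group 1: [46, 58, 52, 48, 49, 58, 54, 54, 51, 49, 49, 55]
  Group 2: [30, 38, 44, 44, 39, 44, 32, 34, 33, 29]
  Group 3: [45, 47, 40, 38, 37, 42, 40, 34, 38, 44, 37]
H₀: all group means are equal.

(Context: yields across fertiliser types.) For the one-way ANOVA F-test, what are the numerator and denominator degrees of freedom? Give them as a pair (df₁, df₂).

k = 3 groups, N = 33 total
df = (k−1, N−k) = (3−1, 33−3) = (2, 30)

degrees of freedom = [2, 30]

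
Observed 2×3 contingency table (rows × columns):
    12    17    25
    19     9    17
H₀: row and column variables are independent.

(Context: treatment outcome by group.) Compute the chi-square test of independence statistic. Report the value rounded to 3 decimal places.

test statistic = 4.787

Row totals [54, 45], col totals [31, 26, 42], n=99
χ² = (12−16.91)²/16.91 + (17−14.18)²/14.18 + (25−22.91)²/22.91 + (19−14.09)²/14.09 + (9−11.82)²/11.82 + (17−19.09)²/19.09 = 4.7874
df = 2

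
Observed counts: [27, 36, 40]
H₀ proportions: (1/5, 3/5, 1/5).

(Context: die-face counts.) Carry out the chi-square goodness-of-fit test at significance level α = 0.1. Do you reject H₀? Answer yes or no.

n = 103; E_i = n·p_i = [20.60, 61.80, 20.60]
χ² = (27−20.60)²/20.60 + (36−61.80)²/61.80 + (40−20.60)²/20.60 = 31.0291
df = 2
p-value (upper-tail) = 0.00000
At α=0.1: p < α → reject H₀

reject H₀: yes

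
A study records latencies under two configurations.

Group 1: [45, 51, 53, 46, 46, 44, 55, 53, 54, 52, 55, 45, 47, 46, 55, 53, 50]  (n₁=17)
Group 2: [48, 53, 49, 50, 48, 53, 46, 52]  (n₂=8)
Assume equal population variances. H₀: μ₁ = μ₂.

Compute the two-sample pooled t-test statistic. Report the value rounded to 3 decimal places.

x̄₁=50.000, s₁=4.077, n₁=17
x̄₂=49.875, s₂=2.588, n₂=8
s_p² = [16·4.077² + 7·2.588²]/23 = 13.6033
SE = √(s_p²·(1/17+1/8)) = 1.5813
t = (50.000−49.875)/1.5813 = 0.0790
df = 23

test statistic = 0.079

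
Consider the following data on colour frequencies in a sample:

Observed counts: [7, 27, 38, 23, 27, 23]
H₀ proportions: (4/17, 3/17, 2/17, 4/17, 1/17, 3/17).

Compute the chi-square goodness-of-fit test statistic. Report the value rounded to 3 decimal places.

n = 145; E_i = n·p_i = [34.12, 25.59, 17.06, 34.12, 8.53, 25.59]
χ² = (7−34.12)²/34.12 + (27−25.59)²/25.59 + (38−17.06)²/17.06 + (23−34.12)²/34.12 + (27−8.53)²/8.53 + (23−25.59)²/25.59 = 91.2218
df = 5

test statistic = 91.222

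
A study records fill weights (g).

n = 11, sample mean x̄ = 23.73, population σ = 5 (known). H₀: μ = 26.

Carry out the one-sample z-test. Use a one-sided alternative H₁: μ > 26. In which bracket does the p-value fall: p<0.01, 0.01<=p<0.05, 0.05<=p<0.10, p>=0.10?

p-value bracket: p>=0.10

SE = σ/√n = 5/√11 = 1.5076
z = (x̄−μ₀)/SE = (23.73−26)/1.5076 = -1.5057
p-value (one-sided, H₁ greater) = 0.93393
→ bracket: p>=0.10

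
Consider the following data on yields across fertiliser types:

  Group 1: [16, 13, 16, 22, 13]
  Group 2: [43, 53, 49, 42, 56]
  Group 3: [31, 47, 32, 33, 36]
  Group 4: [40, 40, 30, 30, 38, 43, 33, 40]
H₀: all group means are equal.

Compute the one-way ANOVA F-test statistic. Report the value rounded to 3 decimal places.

test statistic = 31.626

Group means [16.00, 48.60, 35.80, 36.75], grand mean 34.609
SSB = Σnᵢ(x̄ᵢ−x̄)² = 2753.978; SSW = ΣΣ(x−x̄ᵢ)² = 551.500
MSB = 2753.978/3 = 917.9928; MSW = 551.500/19 = 29.0263
F = MSB/MSW = 31.6262
df = (3, 19)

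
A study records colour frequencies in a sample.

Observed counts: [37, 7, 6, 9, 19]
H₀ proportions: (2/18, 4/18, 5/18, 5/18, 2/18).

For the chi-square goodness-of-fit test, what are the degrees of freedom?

degrees of freedom = 4

df = k − 1 = 5 − 1 = 4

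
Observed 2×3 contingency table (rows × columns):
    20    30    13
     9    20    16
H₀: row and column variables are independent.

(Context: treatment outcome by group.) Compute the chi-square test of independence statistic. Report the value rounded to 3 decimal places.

Row totals [63, 45], col totals [29, 50, 29], n=108
χ² = (20−16.92)²/16.92 + (30−29.17)²/29.17 + (13−16.92)²/16.92 + (9−12.08)²/12.08 + (20−20.83)²/20.83 + (16−12.08)²/12.08 = 3.5823
df = 2

test statistic = 3.582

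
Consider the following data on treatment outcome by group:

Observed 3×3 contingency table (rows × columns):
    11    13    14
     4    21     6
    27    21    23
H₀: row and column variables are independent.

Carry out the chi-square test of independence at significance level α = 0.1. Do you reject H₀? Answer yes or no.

reject H₀: yes

Row totals [38, 31, 71], col totals [42, 55, 43], n=140
χ² = (11−11.40)²/11.40 + (13−14.93)²/14.93 + (14−11.67)²/11.67 + (4−9.30)²/9.30 + (21−12.18)²/12.18 + (6−9.52)²/9.52 + (27−21.30)²/21.30 + (21−27.89)²/27.89 + (23−21.81)²/21.81 = 14.7342
df = 4
p-value (upper-tail) = 0.00529
At α=0.1: p < α → reject H₀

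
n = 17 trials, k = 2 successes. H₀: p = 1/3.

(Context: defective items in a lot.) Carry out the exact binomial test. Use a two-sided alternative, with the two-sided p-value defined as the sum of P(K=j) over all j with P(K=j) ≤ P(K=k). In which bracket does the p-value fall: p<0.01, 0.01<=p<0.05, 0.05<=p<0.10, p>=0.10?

p-value bracket: 0.05<=p<0.10

Exact binomial: n=17, k=2, p₀=1/3=0.3333
P(X=j) = C(n,j)·p₀^j·(1−p₀)^(n−j); p = Σ P(X=j) over j with P(X=j) ≤ P(X=2)
p-value (two-sided) = 0.07144
→ bracket: 0.05<=p<0.10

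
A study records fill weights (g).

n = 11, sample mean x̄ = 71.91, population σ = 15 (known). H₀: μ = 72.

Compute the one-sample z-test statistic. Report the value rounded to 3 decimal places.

test statistic = -0.020

SE = σ/√n = 15/√11 = 4.5227
z = (x̄−μ₀)/SE = (71.91−72)/4.5227 = -0.0199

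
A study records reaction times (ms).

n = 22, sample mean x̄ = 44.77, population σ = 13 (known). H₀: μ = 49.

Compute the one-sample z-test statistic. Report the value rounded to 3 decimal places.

test statistic = -1.526

SE = σ/√n = 13/√22 = 2.7716
z = (x̄−μ₀)/SE = (44.77−49)/2.7716 = -1.5262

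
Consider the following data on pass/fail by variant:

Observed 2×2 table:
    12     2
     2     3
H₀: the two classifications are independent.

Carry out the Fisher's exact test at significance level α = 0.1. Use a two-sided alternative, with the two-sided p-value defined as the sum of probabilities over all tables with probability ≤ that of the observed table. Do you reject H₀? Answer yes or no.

reject H₀: yes

Margins: r₁=14, r₂=5, c₁=14, c₂=5, n=19
p_obs = C(14,12)·C(5,2)/C(19,14); sum pmf over tables with pmf ≤ p_obs
p-value (two-sided) = 0.08437
At α=0.1: p < α → reject H₀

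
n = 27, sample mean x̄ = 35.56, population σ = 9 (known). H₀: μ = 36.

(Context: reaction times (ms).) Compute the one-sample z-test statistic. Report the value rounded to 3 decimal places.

SE = σ/√n = 9/√27 = 1.7321
z = (x̄−μ₀)/SE = (35.56−36)/1.7321 = -0.2540

test statistic = -0.254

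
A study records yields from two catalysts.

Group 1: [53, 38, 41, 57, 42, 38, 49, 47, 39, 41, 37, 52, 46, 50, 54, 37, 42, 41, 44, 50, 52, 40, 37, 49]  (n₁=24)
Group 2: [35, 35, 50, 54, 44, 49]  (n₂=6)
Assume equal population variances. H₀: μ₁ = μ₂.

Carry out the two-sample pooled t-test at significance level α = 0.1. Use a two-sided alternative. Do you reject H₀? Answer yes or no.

reject H₀: no

x̄₁=44.833, s₁=6.225, n₁=24
x̄₂=44.500, s₂=8.019, n₂=6
s_p² = [23·6.225² + 5·8.019²]/28 = 43.3155
SE = √(s_p²·(1/24+1/6)) = 3.0040
t = (44.833−44.500)/3.0040 = 0.1110
df = 28
p-value (two-sided) = 0.91244
At α=0.1: p ≥ α → fail to reject H₀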